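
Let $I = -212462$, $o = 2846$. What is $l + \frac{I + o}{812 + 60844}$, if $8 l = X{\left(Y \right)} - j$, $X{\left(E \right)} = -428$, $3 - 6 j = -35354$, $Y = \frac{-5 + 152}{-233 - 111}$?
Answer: $- \frac{97848557}{123312} \approx -793.5$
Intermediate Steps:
$Y = - \frac{147}{344}$ ($Y = \frac{147}{-344} = 147 \left(- \frac{1}{344}\right) = - \frac{147}{344} \approx -0.42733$)
$j = \frac{35357}{6}$ ($j = \frac{1}{2} - - \frac{17677}{3} = \frac{1}{2} + \frac{17677}{3} = \frac{35357}{6} \approx 5892.8$)
$l = - \frac{37925}{48}$ ($l = \frac{-428 - \frac{35357}{6}}{8} = \frac{1}{8} \left(- \frac{37925}{6}\right) = - \frac{37925}{48} \approx -790.1$)
$l + \frac{I + o}{812 + 60844} = - \frac{37925}{48} + \frac{-212462 + 2846}{812 + 60844} = - \frac{37925}{48} - \frac{209616}{61656} = - \frac{37925}{48} - \frac{8734}{2569} = - \frac{97848557}{123312}$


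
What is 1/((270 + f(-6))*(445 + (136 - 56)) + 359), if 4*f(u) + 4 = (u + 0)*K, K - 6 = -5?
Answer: 2/281593 ≈ 7.1024e-6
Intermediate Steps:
K = 1 (K = 6 - 5 = 1)
f(u) = -1 + u/4 (f(u) = -1 + ((u + 0)*1)/4 = -1 + (u*1)/4 = -1 + u/4)
1/((270 + f(-6))*(445 + (136 - 56)) + 359) = 1/((270 + (-1 + (¼)*(-6)))*(445 + (136 - 56)) + 359) = 1/((270 + (-1 - 3/2))*(445 + 80) + 359) = 1/((270 - 5/2)*525 + 359) = 1/((535/2)*525 + 359) = 1/(280875/2 + 359) = 1/(281593/2) = 2/281593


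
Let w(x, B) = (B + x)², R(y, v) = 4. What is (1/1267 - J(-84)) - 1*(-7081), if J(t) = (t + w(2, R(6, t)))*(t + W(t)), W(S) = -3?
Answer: 3680636/1267 ≈ 2905.0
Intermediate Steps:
J(t) = (-3 + t)*(36 + t) (J(t) = (t + (4 + 2)²)*(t - 3) = (t + 6²)*(-3 + t) = (t + 36)*(-3 + t) = (36 + t)*(-3 + t) = (-3 + t)*(36 + t))
(1/1267 - J(-84)) - 1*(-7081) = (1/1267 - (-108 + (-84)² + 33*(-84))) - 1*(-7081) = (1/1267 - (-108 + 7056 - 2772)) + 7081 = (1/1267 - 1*4176) + 7081 = (1/1267 - 4176) + 7081 = -5290991/1267 + 7081 = 3680636/1267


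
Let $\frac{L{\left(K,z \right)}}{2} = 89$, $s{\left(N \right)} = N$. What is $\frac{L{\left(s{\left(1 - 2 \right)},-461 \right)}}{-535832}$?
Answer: $- \frac{89}{267916} \approx -0.00033219$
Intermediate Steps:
$L{\left(K,z \right)} = 178$ ($L{\left(K,z \right)} = 2 \cdot 89 = 178$)
$\frac{L{\left(s{\left(1 - 2 \right)},-461 \right)}}{-535832} = \frac{178}{-535832} = 178 \left(- \frac{1}{535832}\right) = - \frac{89}{267916}$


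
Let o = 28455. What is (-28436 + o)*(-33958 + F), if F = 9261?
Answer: -469243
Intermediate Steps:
(-28436 + o)*(-33958 + F) = (-28436 + 28455)*(-33958 + 9261) = 19*(-24697) = -469243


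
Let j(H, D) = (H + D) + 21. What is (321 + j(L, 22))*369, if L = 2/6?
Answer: 134439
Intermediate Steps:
L = ⅓ (L = 2*(⅙) = ⅓ ≈ 0.33333)
j(H, D) = 21 + D + H (j(H, D) = (D + H) + 21 = 21 + D + H)
(321 + j(L, 22))*369 = (321 + (21 + 22 + ⅓))*369 = (321 + 130/3)*369 = (1093/3)*369 = 134439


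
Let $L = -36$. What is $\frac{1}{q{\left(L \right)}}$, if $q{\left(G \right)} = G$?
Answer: $- \frac{1}{36} \approx -0.027778$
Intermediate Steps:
$\frac{1}{q{\left(L \right)}} = \frac{1}{-36} = - \frac{1}{36}$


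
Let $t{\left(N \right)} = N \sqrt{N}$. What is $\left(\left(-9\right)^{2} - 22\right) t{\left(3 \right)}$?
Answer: $177 \sqrt{3} \approx 306.57$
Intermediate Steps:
$t{\left(N \right)} = N^{\frac{3}{2}}$
$\left(\left(-9\right)^{2} - 22\right) t{\left(3 \right)} = \left(\left(-9\right)^{2} - 22\right) 3^{\frac{3}{2}} = \left(81 - 22\right) 3 \sqrt{3} = 59 \cdot 3 \sqrt{3} = 177 \sqrt{3}$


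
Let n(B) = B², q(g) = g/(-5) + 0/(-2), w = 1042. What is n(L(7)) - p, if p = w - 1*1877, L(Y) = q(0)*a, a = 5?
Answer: 835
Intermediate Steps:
q(g) = -g/5 (q(g) = g*(-⅕) + 0*(-½) = -g/5 + 0 = -g/5)
L(Y) = 0 (L(Y) = -⅕*0*5 = 0*5 = 0)
p = -835 (p = 1042 - 1*1877 = 1042 - 1877 = -835)
n(L(7)) - p = 0² - 1*(-835) = 0 + 835 = 835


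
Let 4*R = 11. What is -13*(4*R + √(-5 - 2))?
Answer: -143 - 13*I*√7 ≈ -143.0 - 34.395*I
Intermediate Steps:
R = 11/4 (R = (¼)*11 = 11/4 ≈ 2.7500)
-13*(4*R + √(-5 - 2)) = -13*(4*(11/4) + √(-5 - 2)) = -13*(11 + √(-7)) = -13*(11 + I*√7) = -143 - 13*I*√7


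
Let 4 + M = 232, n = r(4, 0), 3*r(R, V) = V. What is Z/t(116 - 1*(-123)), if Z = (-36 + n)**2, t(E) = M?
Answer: 108/19 ≈ 5.6842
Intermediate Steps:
r(R, V) = V/3
n = 0 (n = (1/3)*0 = 0)
M = 228 (M = -4 + 232 = 228)
t(E) = 228
Z = 1296 (Z = (-36 + 0)**2 = (-36)**2 = 1296)
Z/t(116 - 1*(-123)) = 1296/228 = 1296*(1/228) = 108/19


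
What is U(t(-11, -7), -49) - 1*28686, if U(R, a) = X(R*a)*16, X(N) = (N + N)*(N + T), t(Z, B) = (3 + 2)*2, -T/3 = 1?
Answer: 7701554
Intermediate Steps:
T = -3 (T = -3*1 = -3)
t(Z, B) = 10 (t(Z, B) = 5*2 = 10)
X(N) = 2*N*(-3 + N) (X(N) = (N + N)*(N - 3) = (2*N)*(-3 + N) = 2*N*(-3 + N))
U(R, a) = 32*R*a*(-3 + R*a) (U(R, a) = (2*(R*a)*(-3 + R*a))*16 = (2*R*a*(-3 + R*a))*16 = 32*R*a*(-3 + R*a))
U(t(-11, -7), -49) - 1*28686 = 32*10*(-49)*(-3 + 10*(-49)) - 1*28686 = 32*10*(-49)*(-3 - 490) - 28686 = 32*10*(-49)*(-493) - 28686 = 7730240 - 28686 = 7701554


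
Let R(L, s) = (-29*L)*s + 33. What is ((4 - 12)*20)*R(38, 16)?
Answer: 2815840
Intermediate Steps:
R(L, s) = 33 - 29*L*s (R(L, s) = -29*L*s + 33 = 33 - 29*L*s)
((4 - 12)*20)*R(38, 16) = ((4 - 12)*20)*(33 - 29*38*16) = (-8*20)*(33 - 17632) = -160*(-17599) = 2815840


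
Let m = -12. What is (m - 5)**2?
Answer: 289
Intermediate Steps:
(m - 5)**2 = (-12 - 5)**2 = (-17)**2 = 289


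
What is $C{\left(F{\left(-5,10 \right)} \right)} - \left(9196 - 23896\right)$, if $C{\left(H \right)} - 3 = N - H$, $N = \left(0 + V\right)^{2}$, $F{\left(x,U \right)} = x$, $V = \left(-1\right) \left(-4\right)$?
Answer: $14724$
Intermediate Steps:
$V = 4$
$N = 16$ ($N = \left(0 + 4\right)^{2} = 4^{2} = 16$)
$C{\left(H \right)} = 19 - H$ ($C{\left(H \right)} = 3 - \left(-16 + H\right) = 19 - H$)
$C{\left(F{\left(-5,10 \right)} \right)} - \left(9196 - 23896\right) = \left(19 - -5\right) - \left(9196 - 23896\right) = \left(19 + 5\right) - -14700 = 24 + 14700 = 14724$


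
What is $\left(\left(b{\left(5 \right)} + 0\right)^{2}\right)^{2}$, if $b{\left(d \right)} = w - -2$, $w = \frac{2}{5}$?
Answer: $\frac{20736}{625} \approx 33.178$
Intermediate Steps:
$w = \frac{2}{5}$ ($w = 2 \cdot \frac{1}{5} = \frac{2}{5} \approx 0.4$)
$b{\left(d \right)} = \frac{12}{5}$ ($b{\left(d \right)} = \frac{2}{5} - -2 = \frac{2}{5} + 2 = \frac{12}{5}$)
$\left(\left(b{\left(5 \right)} + 0\right)^{2}\right)^{2} = \left(\left(\frac{12}{5} + 0\right)^{2}\right)^{2} = \left(\left(\frac{12}{5}\right)^{2}\right)^{2} = \left(\frac{144}{25}\right)^{2} = \frac{20736}{625}$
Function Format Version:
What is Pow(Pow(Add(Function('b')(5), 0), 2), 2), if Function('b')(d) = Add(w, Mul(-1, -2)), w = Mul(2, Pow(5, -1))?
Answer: Rational(20736, 625) ≈ 33.178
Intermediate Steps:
w = Rational(2, 5) (w = Mul(2, Rational(1, 5)) = Rational(2, 5) ≈ 0.40000)
Function('b')(d) = Rational(12, 5) (Function('b')(d) = Add(Rational(2, 5), Mul(-1, -2)) = Add(Rational(2, 5), 2) = Rational(12, 5))
Pow(Pow(Add(Function('b')(5), 0), 2), 2) = Pow(Pow(Add(Rational(12, 5), 0), 2), 2) = Pow(Pow(Rational(12, 5), 2), 2) = Pow(Rational(144, 25), 2) = Rational(20736, 625)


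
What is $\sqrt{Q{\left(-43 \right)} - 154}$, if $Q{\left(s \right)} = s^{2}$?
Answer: $\sqrt{1695} \approx 41.17$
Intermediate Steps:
$\sqrt{Q{\left(-43 \right)} - 154} = \sqrt{\left(-43\right)^{2} - 154} = \sqrt{1849 - 154} = \sqrt{1695}$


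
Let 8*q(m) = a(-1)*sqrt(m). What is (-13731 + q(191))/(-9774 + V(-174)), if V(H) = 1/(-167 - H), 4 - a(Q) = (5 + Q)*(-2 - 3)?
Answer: 96117/68417 - 21*sqrt(191)/68417 ≈ 1.4006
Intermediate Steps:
a(Q) = 29 + 5*Q (a(Q) = 4 - (5 + Q)*(-2 - 3) = 4 - (5 + Q)*(-5) = 4 - (-25 - 5*Q) = 4 + (25 + 5*Q) = 29 + 5*Q)
q(m) = 3*sqrt(m) (q(m) = ((29 + 5*(-1))*sqrt(m))/8 = ((29 - 5)*sqrt(m))/8 = (24*sqrt(m))/8 = 3*sqrt(m))
(-13731 + q(191))/(-9774 + V(-174)) = (-13731 + 3*sqrt(191))/(-9774 - 1/(167 - 174)) = (-13731 + 3*sqrt(191))/(-9774 - 1/(-7)) = (-13731 + 3*sqrt(191))/(-9774 - 1*(-1/7)) = (-13731 + 3*sqrt(191))/(-9774 + 1/7) = (-13731 + 3*sqrt(191))/(-68417/7) = (-13731 + 3*sqrt(191))*(-7/68417) = 96117/68417 - 21*sqrt(191)/68417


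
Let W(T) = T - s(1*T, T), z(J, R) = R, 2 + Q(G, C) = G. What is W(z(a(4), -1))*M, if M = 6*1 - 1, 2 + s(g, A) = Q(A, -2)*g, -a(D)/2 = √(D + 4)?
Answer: -10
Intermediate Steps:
Q(G, C) = -2 + G
a(D) = -2*√(4 + D) (a(D) = -2*√(D + 4) = -2*√(4 + D))
s(g, A) = -2 + g*(-2 + A) (s(g, A) = -2 + (-2 + A)*g = -2 + g*(-2 + A))
M = 5 (M = 6 - 1 = 5)
W(T) = 2 + T - T*(-2 + T) (W(T) = T - (-2 + (1*T)*(-2 + T)) = T - (-2 + T*(-2 + T)) = T + (2 - T*(-2 + T)) = 2 + T - T*(-2 + T))
W(z(a(4), -1))*M = (2 - 1 - 1*(-1)*(-2 - 1))*5 = (2 - 1 - 1*(-1)*(-3))*5 = (2 - 1 - 3)*5 = -2*5 = -10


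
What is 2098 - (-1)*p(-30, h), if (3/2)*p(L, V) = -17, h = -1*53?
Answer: 6260/3 ≈ 2086.7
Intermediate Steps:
h = -53
p(L, V) = -34/3 (p(L, V) = (⅔)*(-17) = -34/3)
2098 - (-1)*p(-30, h) = 2098 - (-1)*(-34)/3 = 2098 - 1*34/3 = 2098 - 34/3 = 6260/3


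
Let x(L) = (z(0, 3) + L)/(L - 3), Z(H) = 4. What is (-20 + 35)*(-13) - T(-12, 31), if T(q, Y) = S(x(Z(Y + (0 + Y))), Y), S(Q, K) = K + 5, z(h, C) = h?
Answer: -231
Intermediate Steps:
x(L) = L/(-3 + L) (x(L) = (0 + L)/(L - 3) = L/(-3 + L))
S(Q, K) = 5 + K
T(q, Y) = 5 + Y
(-20 + 35)*(-13) - T(-12, 31) = (-20 + 35)*(-13) - (5 + 31) = 15*(-13) - 1*36 = -195 - 36 = -231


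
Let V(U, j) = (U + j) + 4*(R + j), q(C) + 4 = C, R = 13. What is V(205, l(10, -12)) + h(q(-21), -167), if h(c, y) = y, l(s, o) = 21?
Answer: 195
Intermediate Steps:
q(C) = -4 + C
V(U, j) = 52 + U + 5*j (V(U, j) = (U + j) + 4*(13 + j) = (U + j) + (52 + 4*j) = 52 + U + 5*j)
V(205, l(10, -12)) + h(q(-21), -167) = (52 + 205 + 5*21) - 167 = (52 + 205 + 105) - 167 = 362 - 167 = 195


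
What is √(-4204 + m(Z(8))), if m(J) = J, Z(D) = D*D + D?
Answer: 2*I*√1033 ≈ 64.281*I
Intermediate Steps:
Z(D) = D + D² (Z(D) = D² + D = D + D²)
√(-4204 + m(Z(8))) = √(-4204 + 8*(1 + 8)) = √(-4204 + 8*9) = √(-4204 + 72) = √(-4132) = 2*I*√1033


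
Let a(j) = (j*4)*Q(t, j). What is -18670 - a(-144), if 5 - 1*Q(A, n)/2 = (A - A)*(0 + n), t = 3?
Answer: -12910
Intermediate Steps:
Q(A, n) = 10 (Q(A, n) = 10 - 2*(A - A)*(0 + n) = 10 - 0*n = 10 - 2*0 = 10 + 0 = 10)
a(j) = 40*j (a(j) = (j*4)*10 = (4*j)*10 = 40*j)
-18670 - a(-144) = -18670 - 40*(-144) = -18670 - 1*(-5760) = -18670 + 5760 = -12910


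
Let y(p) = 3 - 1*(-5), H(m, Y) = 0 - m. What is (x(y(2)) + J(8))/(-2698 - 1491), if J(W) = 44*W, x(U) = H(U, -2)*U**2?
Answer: 160/4189 ≈ 0.038195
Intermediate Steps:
H(m, Y) = -m
y(p) = 8 (y(p) = 3 + 5 = 8)
x(U) = -U**3 (x(U) = (-U)*U**2 = -U**3)
(x(y(2)) + J(8))/(-2698 - 1491) = (-1*8**3 + 44*8)/(-2698 - 1491) = (-1*512 + 352)/(-4189) = (-512 + 352)*(-1/4189) = -160*(-1/4189) = 160/4189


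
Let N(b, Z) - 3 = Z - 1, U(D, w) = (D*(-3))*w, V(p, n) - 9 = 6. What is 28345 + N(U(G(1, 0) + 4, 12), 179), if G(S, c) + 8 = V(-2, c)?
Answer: 28526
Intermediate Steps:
V(p, n) = 15 (V(p, n) = 9 + 6 = 15)
G(S, c) = 7 (G(S, c) = -8 + 15 = 7)
U(D, w) = -3*D*w (U(D, w) = (-3*D)*w = -3*D*w)
N(b, Z) = 2 + Z (N(b, Z) = 3 + (Z - 1) = 3 + (-1 + Z) = 2 + Z)
28345 + N(U(G(1, 0) + 4, 12), 179) = 28345 + (2 + 179) = 28345 + 181 = 28526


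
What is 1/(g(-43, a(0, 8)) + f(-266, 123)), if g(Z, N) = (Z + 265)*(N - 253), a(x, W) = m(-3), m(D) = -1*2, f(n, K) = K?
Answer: -1/56487 ≈ -1.7703e-5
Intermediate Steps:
m(D) = -2
a(x, W) = -2
g(Z, N) = (-253 + N)*(265 + Z) (g(Z, N) = (265 + Z)*(-253 + N) = (-253 + N)*(265 + Z))
1/(g(-43, a(0, 8)) + f(-266, 123)) = 1/((-67045 - 253*(-43) + 265*(-2) - 2*(-43)) + 123) = 1/((-67045 + 10879 - 530 + 86) + 123) = 1/(-56610 + 123) = 1/(-56487) = -1/56487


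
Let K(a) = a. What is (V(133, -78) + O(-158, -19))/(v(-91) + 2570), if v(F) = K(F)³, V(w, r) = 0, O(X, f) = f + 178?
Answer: -159/751001 ≈ -0.00021172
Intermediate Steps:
O(X, f) = 178 + f
v(F) = F³
(V(133, -78) + O(-158, -19))/(v(-91) + 2570) = (0 + (178 - 19))/((-91)³ + 2570) = (0 + 159)/(-753571 + 2570) = 159/(-751001) = 159*(-1/751001) = -159/751001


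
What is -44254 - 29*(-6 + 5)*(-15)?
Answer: -44689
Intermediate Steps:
-44254 - 29*(-6 + 5)*(-15) = -44254 - 29*(-1)*(-15) = -44254 - (-29)*(-15) = -44254 - 1*435 = -44254 - 435 = -44689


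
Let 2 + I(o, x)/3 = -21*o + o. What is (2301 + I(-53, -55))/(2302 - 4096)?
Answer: -1825/598 ≈ -3.0518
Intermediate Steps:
I(o, x) = -6 - 60*o (I(o, x) = -6 + 3*(-21*o + o) = -6 + 3*(-20*o) = -6 - 60*o)
(2301 + I(-53, -55))/(2302 - 4096) = (2301 + (-6 - 60*(-53)))/(2302 - 4096) = (2301 + (-6 + 3180))/(-1794) = (2301 + 3174)*(-1/1794) = 5475*(-1/1794) = -1825/598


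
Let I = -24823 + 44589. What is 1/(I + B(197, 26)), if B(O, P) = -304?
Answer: 1/19462 ≈ 5.1382e-5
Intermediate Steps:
I = 19766
1/(I + B(197, 26)) = 1/(19766 - 304) = 1/19462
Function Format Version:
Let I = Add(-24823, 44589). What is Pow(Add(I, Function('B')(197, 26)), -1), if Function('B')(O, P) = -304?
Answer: Rational(1, 19462) ≈ 5.1382e-5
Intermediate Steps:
I = 19766
Pow(Add(I, Function('B')(197, 26)), -1) = Pow(Add(19766, -304), -1) = Pow(19462, -1) = Rational(1, 19462)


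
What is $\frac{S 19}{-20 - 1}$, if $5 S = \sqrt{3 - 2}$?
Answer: $- \frac{19}{105} \approx -0.18095$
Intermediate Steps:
$S = \frac{1}{5}$ ($S = \frac{\sqrt{3 - 2}}{5} = \frac{\sqrt{1}}{5} = \frac{1}{5} \cdot 1 = \frac{1}{5} \approx 0.2$)
$\frac{S 19}{-20 - 1} = \frac{\frac{1}{5} \cdot 19}{-20 - 1} = \frac{19}{5 \left(-21\right)} = \frac{19}{5} \left(- \frac{1}{21}\right) = - \frac{19}{105}$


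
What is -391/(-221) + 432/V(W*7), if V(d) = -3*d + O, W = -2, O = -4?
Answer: 3245/247 ≈ 13.138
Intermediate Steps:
V(d) = -4 - 3*d (V(d) = -3*d - 4 = -4 - 3*d)
-391/(-221) + 432/V(W*7) = -391/(-221) + 432/(-4 - (-6)*7) = -391*(-1/221) + 432/(-4 - 3*(-14)) = 23/13 + 432/(-4 + 42) = 23/13 + 432/38 = 23/13 + 432*(1/38) = 23/13 + 216/19 = 3245/247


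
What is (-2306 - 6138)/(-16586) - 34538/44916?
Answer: -48394141/186244194 ≈ -0.25984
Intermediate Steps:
(-2306 - 6138)/(-16586) - 34538/44916 = -8444*(-1/16586) - 34538*1/44916 = 4222/8293 - 17269/22458 = -48394141/186244194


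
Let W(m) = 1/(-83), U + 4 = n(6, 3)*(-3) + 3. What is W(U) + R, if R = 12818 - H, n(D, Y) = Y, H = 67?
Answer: 1058332/83 ≈ 12751.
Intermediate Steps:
U = -10 (U = -4 + (3*(-3) + 3) = -4 + (-9 + 3) = -4 - 6 = -10)
W(m) = -1/83
R = 12751 (R = 12818 - 1*67 = 12818 - 67 = 12751)
W(U) + R = -1/83 + 12751 = 1058332/83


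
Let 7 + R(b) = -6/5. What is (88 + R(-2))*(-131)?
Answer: -52269/5 ≈ -10454.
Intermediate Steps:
R(b) = -41/5 (R(b) = -7 - 6/5 = -41/5)
(88 + R(-2))*(-131) = (88 - 41/5)*(-131) = (399/5)*(-131) = -52269/5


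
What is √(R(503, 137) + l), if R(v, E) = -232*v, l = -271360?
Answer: 2*I*√97014 ≈ 622.94*I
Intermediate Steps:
√(R(503, 137) + l) = √(-232*503 - 271360) = √(-116696 - 271360) = √(-388056) = 2*I*√97014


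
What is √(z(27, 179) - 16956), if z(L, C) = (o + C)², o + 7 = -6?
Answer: 10*√106 ≈ 102.96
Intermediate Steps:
o = -13 (o = -7 - 6 = -13)
z(L, C) = (-13 + C)²
√(z(27, 179) - 16956) = √((-13 + 179)² - 16956) = √(166² - 16956) = √(27556 - 16956) = √10600 = 10*√106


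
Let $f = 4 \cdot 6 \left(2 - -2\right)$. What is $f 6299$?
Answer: $604704$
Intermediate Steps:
$f = 96$ ($f = 24 \left(2 + 2\right) = 24 \cdot 4 = 96$)
$f 6299 = 96 \cdot 6299 = 604704$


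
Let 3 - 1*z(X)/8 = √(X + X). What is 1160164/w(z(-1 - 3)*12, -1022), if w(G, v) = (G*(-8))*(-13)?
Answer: 290041/14144 + 290041*I*√2/21216 ≈ 20.506 + 19.334*I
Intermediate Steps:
z(X) = 24 - 8*√2*√X (z(X) = 24 - 8*√(X + X) = 24 - 8*√2*√X)
w(G, v) = 104*G (w(G, v) = -8*G*(-13) = 104*G)
1160164/w(z(-1 - 3)*12, -1022) = 1160164/((104*((24 - 8*√2*√(-1 - 3))*12))) = 1160164/((104*((24 - 8*√2*√(-4))*12))) = 1160164/((104*((24 - 8*√2*2*I)*12))) = 1160164/((104*((24 - 16*I*√2)*12))) = 1160164/((104*(288 - 192*I*√2))) = 1160164/(29952 - 19968*I*√2)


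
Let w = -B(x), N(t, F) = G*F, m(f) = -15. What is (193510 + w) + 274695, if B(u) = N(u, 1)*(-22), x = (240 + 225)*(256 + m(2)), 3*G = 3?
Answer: 468227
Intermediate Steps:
G = 1 (G = (1/3)*3 = 1)
N(t, F) = F (N(t, F) = 1*F = F)
x = 112065 (x = (240 + 225)*(256 - 15) = 465*241 = 112065)
B(u) = -22 (B(u) = 1*(-22) = -22)
w = 22 (w = -1*(-22) = 22)
(193510 + w) + 274695 = (193510 + 22) + 274695 = 193532 + 274695 = 468227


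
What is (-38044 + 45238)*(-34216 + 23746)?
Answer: -75321180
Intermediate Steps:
(-38044 + 45238)*(-34216 + 23746) = 7194*(-10470) = -75321180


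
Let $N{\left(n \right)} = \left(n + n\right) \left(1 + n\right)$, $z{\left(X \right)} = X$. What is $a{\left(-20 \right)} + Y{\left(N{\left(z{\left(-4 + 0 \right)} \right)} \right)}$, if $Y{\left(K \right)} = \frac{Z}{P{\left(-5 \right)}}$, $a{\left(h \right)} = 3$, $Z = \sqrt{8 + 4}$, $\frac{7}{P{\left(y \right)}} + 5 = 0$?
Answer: $3 - \frac{10 \sqrt{3}}{7} \approx 0.52564$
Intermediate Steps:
$P{\left(y \right)} = - \frac{7}{5}$ ($P{\left(y \right)} = \frac{7}{-5 + 0} = \frac{7}{-5} = 7 \left(- \frac{1}{5}\right) = - \frac{7}{5}$)
$Z = 2 \sqrt{3}$ ($Z = \sqrt{12} = 2 \sqrt{3} \approx 3.4641$)
$N{\left(n \right)} = 2 n \left(1 + n\right)$
$Y{\left(K \right)} = - \frac{10 \sqrt{3}}{7}$ ($Y{\left(K \right)} = \frac{2 \sqrt{3}}{- \frac{7}{5}} = 2 \sqrt{3} \left(- \frac{5}{7}\right) = - \frac{10 \sqrt{3}}{7}$)
$a{\left(-20 \right)} + Y{\left(N{\left(z{\left(-4 + 0 \right)} \right)} \right)} = 3 - \frac{10 \sqrt{3}}{7}$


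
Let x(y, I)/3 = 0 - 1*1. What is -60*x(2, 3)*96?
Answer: 17280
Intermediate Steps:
x(y, I) = -3 (x(y, I) = 3*(0 - 1*1) = 3*(0 - 1) = 3*(-1) = -3)
-60*x(2, 3)*96 = -60*(-3)*96 = 180*96 = 17280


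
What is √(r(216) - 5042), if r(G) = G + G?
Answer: I*√4610 ≈ 67.897*I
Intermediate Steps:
r(G) = 2*G
√(r(216) - 5042) = √(2*216 - 5042) = √(432 - 5042) = √(-4610) = I*√4610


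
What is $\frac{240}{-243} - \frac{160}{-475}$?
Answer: $- \frac{5008}{7695} \approx -0.65081$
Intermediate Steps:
$\frac{240}{-243} - \frac{160}{-475} = 240 \left(- \frac{1}{243}\right) - - \frac{32}{95} = - \frac{80}{81} + \frac{32}{95} = - \frac{5008}{7695}$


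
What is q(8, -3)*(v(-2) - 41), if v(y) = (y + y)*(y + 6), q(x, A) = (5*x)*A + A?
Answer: 7011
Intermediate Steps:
q(x, A) = A + 5*A*x (q(x, A) = 5*A*x + A = A + 5*A*x)
v(y) = 2*y*(6 + y) (v(y) = (2*y)*(6 + y) = 2*y*(6 + y))
q(8, -3)*(v(-2) - 41) = (-3*(1 + 5*8))*(2*(-2)*(6 - 2) - 41) = (-3*(1 + 40))*(2*(-2)*4 - 41) = (-3*41)*(-16 - 41) = -123*(-57) = 7011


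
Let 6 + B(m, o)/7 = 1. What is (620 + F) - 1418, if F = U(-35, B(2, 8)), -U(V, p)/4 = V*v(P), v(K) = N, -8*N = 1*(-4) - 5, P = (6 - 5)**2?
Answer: -1281/2 ≈ -640.50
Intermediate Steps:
B(m, o) = -35 (B(m, o) = -42 + 7*1 = -42 + 7 = -35)
P = 1 (P = 1**2 = 1)
N = 9/8 (N = -(1*(-4) - 5)/8 = -(-4 - 5)/8 = -1/8*(-9) = 9/8 ≈ 1.1250)
v(K) = 9/8
U(V, p) = -9*V/2 (U(V, p) = -4*V*9/8 = -9*V/2)
F = 315/2 (F = -9/2*(-35) = 315/2 ≈ 157.50)
(620 + F) - 1418 = (620 + 315/2) - 1418 = 1555/2 - 1418 = -1281/2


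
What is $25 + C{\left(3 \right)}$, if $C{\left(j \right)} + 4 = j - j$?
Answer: $21$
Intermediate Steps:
$C{\left(j \right)} = -4$ ($C{\left(j \right)} = -4 + \left(j - j\right) = -4 + 0 = -4$)
$25 + C{\left(3 \right)} = 25 - 4 = 21$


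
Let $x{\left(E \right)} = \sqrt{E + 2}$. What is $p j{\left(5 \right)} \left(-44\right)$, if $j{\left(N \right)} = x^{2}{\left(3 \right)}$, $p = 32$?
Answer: $-7040$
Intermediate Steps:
$x{\left(E \right)} = \sqrt{2 + E}$
$j{\left(N \right)} = 5$ ($j{\left(N \right)} = \left(\sqrt{2 + 3}\right)^{2} = \left(\sqrt{5}\right)^{2} = 5$)
$p j{\left(5 \right)} \left(-44\right) = 32 \cdot 5 \left(-44\right) = 160 \left(-44\right) = -7040$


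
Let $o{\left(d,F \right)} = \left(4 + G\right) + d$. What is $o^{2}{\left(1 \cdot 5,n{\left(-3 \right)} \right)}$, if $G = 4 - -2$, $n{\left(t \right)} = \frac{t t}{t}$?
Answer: $225$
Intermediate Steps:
$n{\left(t \right)} = t$ ($n{\left(t \right)} = \frac{t^{2}}{t} = t$)
$G = 6$ ($G = 4 + 2 = 6$)
$o{\left(d,F \right)} = 10 + d$ ($o{\left(d,F \right)} = \left(4 + 6\right) + d = 10 + d$)
$o^{2}{\left(1 \cdot 5,n{\left(-3 \right)} \right)} = \left(10 + 1 \cdot 5\right)^{2} = \left(10 + 5\right)^{2} = 15^{2} = 225$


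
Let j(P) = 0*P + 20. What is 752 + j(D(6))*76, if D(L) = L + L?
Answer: 2272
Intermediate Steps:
D(L) = 2*L
j(P) = 20 (j(P) = 0 + 20 = 20)
752 + j(D(6))*76 = 752 + 20*76 = 752 + 1520 = 2272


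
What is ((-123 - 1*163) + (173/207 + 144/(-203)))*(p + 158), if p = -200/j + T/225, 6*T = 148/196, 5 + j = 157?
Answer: -473130210573367/10562818770 ≈ -44792.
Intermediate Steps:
j = 152 (j = -5 + 157 = 152)
T = 37/294 (T = (148/196)/6 = (148*(1/196))/6 = (1/6)*(37/49) = 37/294 ≈ 0.12585)
p = -1653047/1256850 (p = -200/152 + (37/294)/225 = -200*1/152 + (37/294)*(1/225) = -25/19 + 37/66150 = -1653047/1256850 ≈ -1.3152)
((-123 - 1*163) + (173/207 + 144/(-203)))*(p + 158) = ((-123 - 1*163) + (173/207 + 144/(-203)))*(-1653047/1256850 + 158) = ((-123 - 163) + (173*(1/207) + 144*(-1/203)))*(196929253/1256850) = (-286 + (173/207 - 144/203))*(196929253/1256850) = (-286 + 5311/42021)*(196929253/1256850) = -12012695/42021*196929253/1256850 = -473130210573367/10562818770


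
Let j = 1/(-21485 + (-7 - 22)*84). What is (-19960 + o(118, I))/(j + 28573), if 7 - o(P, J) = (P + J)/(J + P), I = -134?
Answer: -238659817/341747366 ≈ -0.69835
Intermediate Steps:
o(P, J) = 6 (o(P, J) = 7 - (P + J)/(J + P) = 7 - (J + P)/(J + P) = 7 - 1*1 = 7 - 1 = 6)
j = -1/23921 (j = 1/(-21485 - 29*84) = 1/(-21485 - 2436) = 1/(-23921) = -1/23921 ≈ -4.1804e-5)
(-19960 + o(118, I))/(j + 28573) = (-19960 + 6)/(-1/23921 + 28573) = -19954/683494732/23921 = -19954*23921/683494732 = -238659817/341747366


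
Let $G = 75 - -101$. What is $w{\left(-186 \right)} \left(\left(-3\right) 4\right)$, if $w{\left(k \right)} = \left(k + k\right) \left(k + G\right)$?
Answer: $-44640$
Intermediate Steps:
$G = 176$ ($G = 75 + 101 = 176$)
$w{\left(k \right)} = 2 k \left(176 + k\right)$ ($w{\left(k \right)} = \left(k + k\right) \left(k + 176\right) = 2 k \left(176 + k\right)$)
$w{\left(-186 \right)} \left(\left(-3\right) 4\right) = 2 \left(-186\right) \left(176 - 186\right) \left(\left(-3\right) 4\right) = 2 \left(-186\right) \left(-10\right) \left(-12\right) = 3720 \left(-12\right) = -44640$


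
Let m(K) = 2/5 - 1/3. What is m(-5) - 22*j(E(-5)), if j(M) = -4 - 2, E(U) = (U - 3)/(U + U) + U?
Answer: 1981/15 ≈ 132.07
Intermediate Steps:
E(U) = U + (-3 + U)/(2*U) (E(U) = (-3 + U)/((2*U)) + U = (-3 + U)*(1/(2*U)) + U = (-3 + U)/(2*U) + U = U + (-3 + U)/(2*U))
m(K) = 1/15 (m(K) = 2*(1/5) - 1*1/3 = 2/5 - 1/3 = 1/15)
j(M) = -6
m(-5) - 22*j(E(-5)) = 1/15 - 22*(-6) = 1/15 + 132 = 1981/15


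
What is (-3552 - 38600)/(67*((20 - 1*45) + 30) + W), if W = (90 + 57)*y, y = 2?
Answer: -42152/629 ≈ -67.014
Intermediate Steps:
W = 294 (W = (90 + 57)*2 = 147*2 = 294)
(-3552 - 38600)/(67*((20 - 1*45) + 30) + W) = (-3552 - 38600)/(67*((20 - 1*45) + 30) + 294) = -42152/(67*((20 - 45) + 30) + 294) = -42152/(67*(-25 + 30) + 294) = -42152/(67*5 + 294) = -42152/(335 + 294) = -42152/629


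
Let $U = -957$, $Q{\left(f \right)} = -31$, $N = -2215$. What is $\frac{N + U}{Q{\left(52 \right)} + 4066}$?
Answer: $- \frac{3172}{4035} \approx -0.78612$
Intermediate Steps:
$\frac{N + U}{Q{\left(52 \right)} + 4066} = \frac{-2215 - 957}{-31 + 4066} = - \frac{3172}{4035}$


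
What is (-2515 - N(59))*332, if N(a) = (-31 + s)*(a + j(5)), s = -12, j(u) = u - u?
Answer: 7304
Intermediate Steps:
j(u) = 0
N(a) = -43*a (N(a) = (-31 - 12)*(a + 0) = -43*a)
(-2515 - N(59))*332 = (-2515 - (-43)*59)*332 = (-2515 - 1*(-2537))*332 = (-2515 + 2537)*332 = 22*332 = 7304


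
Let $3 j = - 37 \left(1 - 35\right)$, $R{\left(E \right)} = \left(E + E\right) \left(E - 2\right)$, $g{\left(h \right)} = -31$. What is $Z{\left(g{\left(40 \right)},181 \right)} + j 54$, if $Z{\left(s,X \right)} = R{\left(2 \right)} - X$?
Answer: $22463$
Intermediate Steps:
$R{\left(E \right)} = 2 E \left(-2 + E\right)$
$j = \frac{1258}{3}$ ($j = \frac{\left(-37\right) \left(1 - 35\right)}{3} = \frac{\left(-37\right) \left(-34\right)}{3} = \frac{1}{3} \cdot 1258 = \frac{1258}{3} \approx 419.33$)
$Z{\left(s,X \right)} = - X$ ($Z{\left(s,X \right)} = 2 \cdot 2 \left(-2 + 2\right) - X = 2 \cdot 2 \cdot 0 - X = 0 - X = - X$)
$Z{\left(g{\left(40 \right)},181 \right)} + j 54 = \left(-1\right) 181 + \frac{1258}{3} \cdot 54 = -181 + 22644 = 22463$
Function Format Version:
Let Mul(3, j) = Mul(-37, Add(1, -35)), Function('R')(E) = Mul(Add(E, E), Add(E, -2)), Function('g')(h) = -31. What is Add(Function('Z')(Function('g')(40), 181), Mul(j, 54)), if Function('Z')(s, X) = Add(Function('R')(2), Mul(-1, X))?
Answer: 22463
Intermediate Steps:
Function('R')(E) = Mul(2, E, Add(-2, E)) (Function('R')(E) = Mul(Mul(2, E), Add(-2, E)) = Mul(2, E, Add(-2, E)))
j = Rational(1258, 3) (j = Mul(Rational(1, 3), Mul(-37, Add(1, -35))) = Mul(Rational(1, 3), Mul(-37, -34)) = Mul(Rational(1, 3), 1258) = Rational(1258, 3) ≈ 419.33)
Function('Z')(s, X) = Mul(-1, X) (Function('Z')(s, X) = Add(Mul(2, 2, Add(-2, 2)), Mul(-1, X)) = Add(Mul(2, 2, 0), Mul(-1, X)) = Add(0, Mul(-1, X)) = Mul(-1, X))
Add(Function('Z')(Function('g')(40), 181), Mul(j, 54)) = Add(Mul(-1, 181), Mul(Rational(1258, 3), 54)) = Add(-181, 22644) = 22463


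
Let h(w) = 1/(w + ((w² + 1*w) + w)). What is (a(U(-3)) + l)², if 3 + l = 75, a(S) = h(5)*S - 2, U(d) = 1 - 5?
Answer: 488601/100 ≈ 4886.0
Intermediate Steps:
h(w) = 1/(w² + 3*w) (h(w) = 1/(w + ((w² + w) + w)) = 1/(w + ((w + w²) + w)) = 1/(w + (w² + 2*w)) = 1/(w² + 3*w))
U(d) = -4
a(S) = -2 + S/40 (a(S) = (1/(5*(3 + 5)))*S - 2 = ((⅕)/8)*S - 2 = ((⅕)*(⅛))*S - 2 = S/40 - 2 = -2 + S/40)
l = 72 (l = -3 + 75 = 72)
(a(U(-3)) + l)² = ((-2 + (1/40)*(-4)) + 72)² = ((-2 - ⅒) + 72)² = (-21/10 + 72)² = (699/10)² = 488601/100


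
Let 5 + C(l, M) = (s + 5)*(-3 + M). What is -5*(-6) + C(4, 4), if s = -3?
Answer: 27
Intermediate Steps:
C(l, M) = -11 + 2*M (C(l, M) = -5 + (-3 + 5)*(-3 + M) = -5 + 2*(-3 + M) = -5 + (-6 + 2*M) = -11 + 2*M)
-5*(-6) + C(4, 4) = -5*(-6) + (-11 + 2*4) = 30 + (-11 + 8) = 30 - 3 = 27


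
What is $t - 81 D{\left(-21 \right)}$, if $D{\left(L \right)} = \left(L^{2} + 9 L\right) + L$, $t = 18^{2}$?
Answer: $-18387$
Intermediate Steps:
$t = 324$
$D{\left(L \right)} = L^{2} + 10 L$
$t - 81 D{\left(-21 \right)} = 324 - 81 \left(- 21 \left(10 - 21\right)\right) = 324 - 81 \left(\left(-21\right) \left(-11\right)\right) = 324 - 18711 = -18387$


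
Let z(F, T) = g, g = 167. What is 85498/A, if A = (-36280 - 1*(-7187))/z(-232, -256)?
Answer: -14278166/29093 ≈ -490.78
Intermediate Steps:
z(F, T) = 167
A = -29093/167 (A = (-36280 - 1*(-7187))/167 = (-36280 + 7187)*(1/167) = -29093*1/167 = -29093/167 ≈ -174.21)
85498/A = 85498/(-29093/167) = 85498*(-167/29093) = -14278166/29093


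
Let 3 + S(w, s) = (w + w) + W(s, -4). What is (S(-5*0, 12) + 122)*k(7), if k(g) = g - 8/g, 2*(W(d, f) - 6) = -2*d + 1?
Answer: 9307/14 ≈ 664.79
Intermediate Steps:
W(d, f) = 13/2 - d (W(d, f) = 6 + (-2*d + 1)/2 = 6 + (1 - 2*d)/2 = 6 + (½ - d) = 13/2 - d)
S(w, s) = 7/2 - s + 2*w (S(w, s) = -3 + ((w + w) + (13/2 - s)) = -3 + (2*w + (13/2 - s)) = -3 + (13/2 - s + 2*w) = 7/2 - s + 2*w)
(S(-5*0, 12) + 122)*k(7) = ((7/2 - 1*12 + 2*(-5*0)) + 122)*(7 - 8/7) = ((7/2 - 12 + 2*0) + 122)*(7 - 8*⅐) = ((7/2 - 12 + 0) + 122)*(7 - 8/7) = (-17/2 + 122)*(41/7) = (227/2)*(41/7) = 9307/14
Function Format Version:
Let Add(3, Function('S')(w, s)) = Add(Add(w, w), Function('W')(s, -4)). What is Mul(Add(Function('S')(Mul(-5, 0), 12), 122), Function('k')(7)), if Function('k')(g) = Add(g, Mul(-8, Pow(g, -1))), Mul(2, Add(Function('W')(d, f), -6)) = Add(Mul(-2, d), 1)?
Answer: Rational(9307, 14) ≈ 664.79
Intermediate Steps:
Function('W')(d, f) = Add(Rational(13, 2), Mul(-1, d)) (Function('W')(d, f) = Add(6, Mul(Rational(1, 2), Add(Mul(-2, d), 1))) = Add(6, Mul(Rational(1, 2), Add(1, Mul(-2, d)))) = Add(6, Add(Rational(1, 2), Mul(-1, d))) = Add(Rational(13, 2), Mul(-1, d)))
Function('S')(w, s) = Add(Rational(7, 2), Mul(-1, s), Mul(2, w)) (Function('S')(w, s) = Add(-3, Add(Add(w, w), Add(Rational(13, 2), Mul(-1, s)))) = Add(-3, Add(Mul(2, w), Add(Rational(13, 2), Mul(-1, s)))) = Add(-3, Add(Rational(13, 2), Mul(-1, s), Mul(2, w))) = Add(Rational(7, 2), Mul(-1, s), Mul(2, w)))
Mul(Add(Function('S')(Mul(-5, 0), 12), 122), Function('k')(7)) = Mul(Add(Add(Rational(7, 2), Mul(-1, 12), Mul(2, Mul(-5, 0))), 122), Add(7, Mul(-8, Pow(7, -1)))) = Mul(Add(Add(Rational(7, 2), -12, Mul(2, 0)), 122), Add(7, Mul(-8, Rational(1, 7)))) = Mul(Add(Add(Rational(7, 2), -12, 0), 122), Add(7, Rational(-8, 7))) = Mul(Add(Rational(-17, 2), 122), Rational(41, 7)) = Mul(Rational(227, 2), Rational(41, 7)) = Rational(9307, 14)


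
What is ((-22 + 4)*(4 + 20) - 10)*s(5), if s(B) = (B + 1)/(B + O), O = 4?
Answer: -884/3 ≈ -294.67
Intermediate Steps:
s(B) = (1 + B)/(4 + B) (s(B) = (B + 1)/(B + 4) = (1 + B)/(4 + B))
((-22 + 4)*(4 + 20) - 10)*s(5) = ((-22 + 4)*(4 + 20) - 10)*((1 + 5)/(4 + 5)) = (-18*24 - 10)*(6/9) = (-432 - 10)*((⅑)*6) = -442*⅔ = -884/3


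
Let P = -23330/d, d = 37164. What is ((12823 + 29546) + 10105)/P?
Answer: -975071868/11665 ≈ -83590.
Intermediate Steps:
P = -11665/18582 (P = -23330/37164 = -23330*1/37164 = -11665/18582 ≈ -0.62776)
((12823 + 29546) + 10105)/P = ((12823 + 29546) + 10105)/(-11665/18582) = (42369 + 10105)*(-18582/11665) = 52474*(-18582/11665) = -975071868/11665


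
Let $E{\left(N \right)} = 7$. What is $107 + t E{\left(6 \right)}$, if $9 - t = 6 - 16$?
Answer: $240$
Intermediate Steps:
$t = 19$ ($t = 9 - \left(6 - 16\right) = 9 - -10 = 9 + 10 = 19$)
$107 + t E{\left(6 \right)} = 107 + 19 \cdot 7 = 107 + 133 = 240$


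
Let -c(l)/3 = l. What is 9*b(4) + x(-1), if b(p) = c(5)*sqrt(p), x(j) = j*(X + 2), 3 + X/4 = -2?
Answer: -252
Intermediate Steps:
X = -20 (X = -12 + 4*(-2) = -12 - 8 = -20)
x(j) = -18*j (x(j) = j*(-20 + 2) = j*(-18) = -18*j)
c(l) = -3*l
b(p) = -15*sqrt(p) (b(p) = (-3*5)*sqrt(p) = -15*sqrt(p))
9*b(4) + x(-1) = 9*(-15*sqrt(4)) - 18*(-1) = 9*(-15*2) + 18 = 9*(-30) + 18 = -270 + 18 = -252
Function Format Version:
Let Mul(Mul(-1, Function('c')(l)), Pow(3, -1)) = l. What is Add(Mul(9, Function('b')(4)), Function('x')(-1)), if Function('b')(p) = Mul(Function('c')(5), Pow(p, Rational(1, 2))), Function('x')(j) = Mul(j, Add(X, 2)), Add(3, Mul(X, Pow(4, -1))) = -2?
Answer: -252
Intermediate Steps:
X = -20 (X = Add(-12, Mul(4, -2)) = Add(-12, -8) = -20)
Function('x')(j) = Mul(-18, j) (Function('x')(j) = Mul(j, Add(-20, 2)) = Mul(j, -18) = Mul(-18, j))
Function('c')(l) = Mul(-3, l)
Function('b')(p) = Mul(-15, Pow(p, Rational(1, 2))) (Function('b')(p) = Mul(Mul(-3, 5), Pow(p, Rational(1, 2))) = Mul(-15, Pow(p, Rational(1, 2))))
Add(Mul(9, Function('b')(4)), Function('x')(-1)) = Add(Mul(9, Mul(-15, Pow(4, Rational(1, 2)))), Mul(-18, -1)) = Add(Mul(9, Mul(-15, 2)), 18) = Add(Mul(9, -30), 18) = Add(-270, 18) = -252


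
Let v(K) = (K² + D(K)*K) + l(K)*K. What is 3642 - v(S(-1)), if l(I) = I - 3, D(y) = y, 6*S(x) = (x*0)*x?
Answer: 3642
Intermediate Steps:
S(x) = 0 (S(x) = ((x*0)*x)/6 = (0*x)/6 = (⅙)*0 = 0)
l(I) = -3 + I
v(K) = 2*K² + K*(-3 + K) (v(K) = (K² + K*K) + (-3 + K)*K = (K² + K²) + K*(-3 + K) = 2*K² + K*(-3 + K))
3642 - v(S(-1)) = 3642 - 3*0*(-1 + 0) = 3642 - 3*0*(-1) = 3642 - 1*0 = 3642 + 0 = 3642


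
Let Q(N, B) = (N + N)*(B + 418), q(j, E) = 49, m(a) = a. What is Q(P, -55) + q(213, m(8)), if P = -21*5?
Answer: -76181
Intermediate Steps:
P = -105
Q(N, B) = 2*N*(418 + B) (Q(N, B) = (2*N)*(418 + B) = 2*N*(418 + B))
Q(P, -55) + q(213, m(8)) = 2*(-105)*(418 - 55) + 49 = 2*(-105)*363 + 49 = -76230 + 49 = -76181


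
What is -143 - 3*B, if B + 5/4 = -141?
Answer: 1135/4 ≈ 283.75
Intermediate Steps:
B = -569/4 (B = -5/4 - 141 = -569/4 ≈ -142.25)
-143 - 3*B = -143 - 3*(-569/4) = -143 + 1707/4 = 1135/4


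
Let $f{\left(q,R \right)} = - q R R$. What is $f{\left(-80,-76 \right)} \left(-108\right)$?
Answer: $-49904640$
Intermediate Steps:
$f{\left(q,R \right)} = - q R^{2}$ ($f{\left(q,R \right)} = - R q R = - q R^{2}$)
$f{\left(-80,-76 \right)} \left(-108\right) = \left(-1\right) \left(-80\right) \left(-76\right)^{2} \left(-108\right) = \left(-1\right) \left(-80\right) 5776 \left(-108\right) = 462080 \left(-108\right) = -49904640$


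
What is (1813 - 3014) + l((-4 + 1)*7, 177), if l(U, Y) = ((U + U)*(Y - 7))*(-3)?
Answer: 20219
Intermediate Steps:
l(U, Y) = -6*U*(-7 + Y) (l(U, Y) = ((2*U)*(-7 + Y))*(-3) = (2*U*(-7 + Y))*(-3) = -6*U*(-7 + Y))
(1813 - 3014) + l((-4 + 1)*7, 177) = (1813 - 3014) + 6*((-4 + 1)*7)*(7 - 1*177) = -1201 + 6*(-3*7)*(7 - 177) = -1201 + 6*(-21)*(-170) = -1201 + 21420 = 20219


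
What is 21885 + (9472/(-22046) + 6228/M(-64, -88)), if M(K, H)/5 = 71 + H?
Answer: 20436206371/936955 ≈ 21811.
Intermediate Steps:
M(K, H) = 355 + 5*H (M(K, H) = 5*(71 + H) = 355 + 5*H)
21885 + (9472/(-22046) + 6228/M(-64, -88)) = 21885 + (9472/(-22046) + 6228/(355 + 5*(-88))) = 21885 + (9472*(-1/22046) + 6228/(355 - 440)) = 21885 + (-4736/11023 + 6228/(-85)) = 21885 + (-4736/11023 + 6228*(-1/85)) = 21885 + (-4736/11023 - 6228/85) = 21885 - 69053804/936955 = 20436206371/936955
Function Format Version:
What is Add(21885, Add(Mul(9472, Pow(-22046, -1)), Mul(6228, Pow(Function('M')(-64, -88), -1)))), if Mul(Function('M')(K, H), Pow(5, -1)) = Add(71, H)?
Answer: Rational(20436206371, 936955) ≈ 21811.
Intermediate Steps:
Function('M')(K, H) = Add(355, Mul(5, H)) (Function('M')(K, H) = Mul(5, Add(71, H)) = Add(355, Mul(5, H)))
Add(21885, Add(Mul(9472, Pow(-22046, -1)), Mul(6228, Pow(Function('M')(-64, -88), -1)))) = Add(21885, Add(Mul(9472, Pow(-22046, -1)), Mul(6228, Pow(Add(355, Mul(5, -88)), -1)))) = Add(21885, Add(Mul(9472, Rational(-1, 22046)), Mul(6228, Pow(Add(355, -440), -1)))) = Add(21885, Add(Rational(-4736, 11023), Mul(6228, Pow(-85, -1)))) = Add(21885, Add(Rational(-4736, 11023), Mul(6228, Rational(-1, 85)))) = Add(21885, Add(Rational(-4736, 11023), Rational(-6228, 85))) = Add(21885, Rational(-69053804, 936955)) = Rational(20436206371, 936955)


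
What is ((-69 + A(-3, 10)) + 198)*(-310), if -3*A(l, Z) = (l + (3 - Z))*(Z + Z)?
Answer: -181970/3 ≈ -60657.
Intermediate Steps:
A(l, Z) = -2*Z*(3 + l - Z)/3 (A(l, Z) = -(l + (3 - Z))*(Z + Z)/3 = -(3 + l - Z)*2*Z/3 = -2*Z*(3 + l - Z)/3)
((-69 + A(-3, 10)) + 198)*(-310) = ((-69 + (2/3)*10*(-3 + 10 - 1*(-3))) + 198)*(-310) = ((-69 + (2/3)*10*(-3 + 10 + 3)) + 198)*(-310) = ((-69 + (2/3)*10*10) + 198)*(-310) = ((-69 + 200/3) + 198)*(-310) = (-7/3 + 198)*(-310) = (587/3)*(-310) = -181970/3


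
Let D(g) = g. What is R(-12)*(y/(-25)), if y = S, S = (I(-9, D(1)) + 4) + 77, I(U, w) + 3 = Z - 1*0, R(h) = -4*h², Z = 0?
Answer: 44928/25 ≈ 1797.1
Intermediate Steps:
R(h) = -4*h²
I(U, w) = -3 (I(U, w) = -3 + (0 - 1*0) = -3 + (0 + 0) = -3 + 0 = -3)
S = 78 (S = (-3 + 4) + 77 = 1 + 77 = 78)
y = 78
R(-12)*(y/(-25)) = (-4*(-12)²)*(78/(-25)) = (-4*144)*(78*(-1/25)) = -576*(-78/25) = 44928/25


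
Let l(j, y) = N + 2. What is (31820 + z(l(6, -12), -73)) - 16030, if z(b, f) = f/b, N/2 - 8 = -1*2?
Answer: 220987/14 ≈ 15785.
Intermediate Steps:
N = 12 (N = 16 + 2*(-1*2) = 16 + 2*(-2) = 16 - 4 = 12)
l(j, y) = 14 (l(j, y) = 12 + 2 = 14)
(31820 + z(l(6, -12), -73)) - 16030 = (31820 - 73/14) - 16030 = 445407/14 - 16030 = 220987/14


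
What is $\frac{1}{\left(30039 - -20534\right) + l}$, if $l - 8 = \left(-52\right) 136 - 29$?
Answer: $\frac{1}{43480} \approx 2.2999 \cdot 10^{-5}$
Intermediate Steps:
$l = -7093$ ($l = 8 - 7101 = -7093$)
$\frac{1}{\left(30039 - -20534\right) + l} = \frac{1}{\left(30039 - -20534\right) - 7093} = \frac{1}{\left(30039 + 20534\right) - 7093} = \frac{1}{50573 - 7093} = \frac{1}{43480}$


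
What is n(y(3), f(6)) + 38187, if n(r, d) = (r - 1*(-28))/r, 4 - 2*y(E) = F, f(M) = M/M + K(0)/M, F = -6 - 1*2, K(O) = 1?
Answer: 114578/3 ≈ 38193.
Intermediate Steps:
F = -8 (F = -6 - 2 = -8)
f(M) = 1 + 1/M (f(M) = M/M + 1/M = 1 + 1/M)
y(E) = 6 (y(E) = 2 - ½*(-8) = 2 + 4 = 6)
n(r, d) = (28 + r)/r (n(r, d) = (r + 28)/r = (28 + r)/r)
n(y(3), f(6)) + 38187 = (28 + 6)/6 + 38187 = (⅙)*34 + 38187 = 17/3 + 38187 = 114578/3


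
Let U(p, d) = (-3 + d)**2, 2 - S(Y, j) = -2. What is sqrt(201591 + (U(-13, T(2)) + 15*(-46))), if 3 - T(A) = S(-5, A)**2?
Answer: sqrt(201157) ≈ 448.51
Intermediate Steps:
S(Y, j) = 4 (S(Y, j) = 2 - 1*(-2) = 2 + 2 = 4)
T(A) = -13 (T(A) = 3 - 1*4**2 = 3 - 1*16 = 3 - 16 = -13)
sqrt(201591 + (U(-13, T(2)) + 15*(-46))) = sqrt(201591 + ((-3 - 13)**2 + 15*(-46))) = sqrt(201591 + ((-16)**2 - 690)) = sqrt(201591 + (256 - 690)) = sqrt(201591 - 434) = sqrt(201157)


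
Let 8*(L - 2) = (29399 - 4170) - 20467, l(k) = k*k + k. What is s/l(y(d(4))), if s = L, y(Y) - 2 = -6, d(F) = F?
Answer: 2389/48 ≈ 49.771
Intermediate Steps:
y(Y) = -4 (y(Y) = 2 - 6 = -4)
l(k) = k + k² (l(k) = k² + k = k + k²)
L = 2389/4 (L = 2 + ((29399 - 4170) - 20467)/8 = 2 + (25229 - 20467)/8 = 2 + (⅛)*4762 = 2 + 2381/4 = 2389/4 ≈ 597.25)
s = 2389/4 ≈ 597.25
s/l(y(d(4))) = 2389/(4*((-4*(1 - 4)))) = 2389/(4*((-4*(-3)))) = (2389/4)/12 = (2389/4)*(1/12) = 2389/48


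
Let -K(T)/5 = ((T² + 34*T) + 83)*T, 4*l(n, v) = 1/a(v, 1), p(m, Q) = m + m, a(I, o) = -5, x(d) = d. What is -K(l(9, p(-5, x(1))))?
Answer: -32521/1600 ≈ -20.326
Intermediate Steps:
p(m, Q) = 2*m
l(n, v) = -1/20 (l(n, v) = (¼)/(-5) = (¼)*(-⅕) = -1/20)
K(T) = -5*T*(83 + T² + 34*T) (K(T) = -5*((T² + 34*T) + 83)*T = -5*(83 + T² + 34*T)*T = -5*T*(83 + T² + 34*T))
-K(l(9, p(-5, x(1)))) = -(-5)*(-1)*(83 + (-1/20)² + 34*(-1/20))/20 = -(-5)*(-1)*(83 + 1/400 - 17/10)/20 = -(-5)*(-1)*32521/(20*400) = -1*32521/1600 = -32521/1600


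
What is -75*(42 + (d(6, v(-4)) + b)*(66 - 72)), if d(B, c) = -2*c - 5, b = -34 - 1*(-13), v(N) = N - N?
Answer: -14850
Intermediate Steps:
v(N) = 0
b = -21 (b = -34 + 13 = -21)
d(B, c) = -5 - 2*c
-75*(42 + (d(6, v(-4)) + b)*(66 - 72)) = -75*(42 + ((-5 - 2*0) - 21)*(66 - 72)) = -75*(42 + ((-5 + 0) - 21)*(-6)) = -75*(42 + (-5 - 21)*(-6)) = -75*(42 - 26*(-6)) = -75*(42 + 156) = -75*198 = -14850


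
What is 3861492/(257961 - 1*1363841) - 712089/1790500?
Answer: -192537160233/49501953500 ≈ -3.8895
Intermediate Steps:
3861492/(257961 - 1*1363841) - 712089/1790500 = 3861492/(257961 - 1363841) - 712089*1/1790500 = 3861492/(-1105880) - 712089/1790500 = 3861492*(-1/1105880) - 712089/1790500 = -965373/276470 - 712089/1790500 = -192537160233/49501953500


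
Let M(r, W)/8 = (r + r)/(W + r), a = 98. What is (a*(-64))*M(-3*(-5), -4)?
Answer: -1505280/11 ≈ -1.3684e+5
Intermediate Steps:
M(r, W) = 16*r/(W + r) (M(r, W) = 8*((r + r)/(W + r)) = 8*((2*r)/(W + r)) = 8*(2*r/(W + r)) = 16*r/(W + r))
(a*(-64))*M(-3*(-5), -4) = (98*(-64))*(16*(-3*(-5))/(-4 - 3*(-5))) = -100352*15/(-4 + 15) = -100352*15/11 = -6272*240/11 = -1505280/11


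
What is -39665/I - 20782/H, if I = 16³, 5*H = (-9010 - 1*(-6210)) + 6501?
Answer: -572415525/15159296 ≈ -37.760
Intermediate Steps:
H = 3701/5 (H = ((-9010 - 1*(-6210)) + 6501)/5 = ((-9010 + 6210) + 6501)/5 = (-2800 + 6501)/5 = (⅕)*3701 = 3701/5 ≈ 740.20)
I = 4096
-39665/I - 20782/H = -39665/4096 - 20782/3701/5 = -39665*1/4096 - 20782*5/3701 = -39665/4096 - 103910/3701 = -572415525/15159296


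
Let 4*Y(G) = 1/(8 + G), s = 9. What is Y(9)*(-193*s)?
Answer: -1737/68 ≈ -25.544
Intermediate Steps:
Y(G) = 1/(4*(8 + G))
Y(9)*(-193*s) = (1/(4*(8 + 9)))*(-193*9) = ((¼)/17)*(-1737) = ((¼)*(1/17))*(-1737) = (1/68)*(-1737) = -1737/68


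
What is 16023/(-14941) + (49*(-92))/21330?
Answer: -204562309/159345765 ≈ -1.2838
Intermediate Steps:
16023/(-14941) + (49*(-92))/21330 = 16023*(-1/14941) - 4508*1/21330 = -16023/14941 - 2254/10665 = -204562309/159345765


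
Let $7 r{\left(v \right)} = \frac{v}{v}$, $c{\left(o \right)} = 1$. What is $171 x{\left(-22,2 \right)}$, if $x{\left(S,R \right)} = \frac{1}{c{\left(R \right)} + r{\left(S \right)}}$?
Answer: $\frac{1197}{8} \approx 149.63$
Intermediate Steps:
$r{\left(v \right)} = \frac{1}{7}$ ($r{\left(v \right)} = \frac{v \frac{1}{v}}{7} = \frac{1}{7} \cdot 1 = \frac{1}{7}$)
$x{\left(S,R \right)} = \frac{7}{8}$ ($x{\left(S,R \right)} = \frac{1}{1 + \frac{1}{7}} = \frac{1}{\frac{8}{7}} = \frac{7}{8}$)
$171 x{\left(-22,2 \right)} = 171 \cdot \frac{7}{8} = \frac{1197}{8}$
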